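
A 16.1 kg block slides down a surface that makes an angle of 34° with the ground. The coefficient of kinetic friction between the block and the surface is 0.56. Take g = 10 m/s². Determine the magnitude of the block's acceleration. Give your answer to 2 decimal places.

0.95 m/s²

Resolving the weight along the incline: the component pulling the block down the slope is mg sin 34° = 16.1 × 10 × 0.5592 = 90.031 N, and the normal force is N = mg cos 34° = 16.1 × 10 × 0.8290 = 133.469 N.
Kinetic friction acts up the slope with magnitude f = μN = 0.56 × 133.469 = 74.743 N.
Net force along the incline is 90.031 − 74.743 = 15.288 N, so a = 15.288 / 16.1 = 0.9496 m/s².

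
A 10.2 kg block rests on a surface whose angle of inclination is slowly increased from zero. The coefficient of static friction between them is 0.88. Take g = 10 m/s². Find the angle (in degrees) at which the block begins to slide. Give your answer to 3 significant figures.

41.3°

At the threshold of sliding, static friction is at its maximum μ_s N and exactly balances the weight component along the incline: mg sin θ = μ_s mg cos θ.
Hence tan θ = μ_s = 0.88, so θ = arctan(0.88) = 41.3478°.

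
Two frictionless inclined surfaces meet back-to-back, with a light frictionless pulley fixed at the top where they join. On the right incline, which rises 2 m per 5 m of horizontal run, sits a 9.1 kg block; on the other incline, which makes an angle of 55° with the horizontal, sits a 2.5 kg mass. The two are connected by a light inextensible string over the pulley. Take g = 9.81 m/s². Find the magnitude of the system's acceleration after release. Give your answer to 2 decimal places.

1.13 m/s²

Resolve each weight along its own incline: the 9.1 kg mass has component 9.1 × 9.81 × sin 21.80° = 33.154 N down its slope, and the 2.5 kg mass has 2.5 × 9.81 × sin 55° = 20.090 N down its slope.
The 9.1 kg side's 33.154 N exceeds the other side's 20.090 N, so that mass slides down and the 2.5 kg mass slides up. Taking that direction as positive, Newton's second law for the whole system gives 33.154 − 20.090 = (9.1 + 2.5) a, so a = 13.064 / 11.6 = 1.1262 m/s².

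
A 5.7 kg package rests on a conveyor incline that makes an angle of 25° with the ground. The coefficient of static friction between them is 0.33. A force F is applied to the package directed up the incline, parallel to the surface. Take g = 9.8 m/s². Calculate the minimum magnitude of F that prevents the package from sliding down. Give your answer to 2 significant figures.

6.9 N

The normal force is N = mg cos 25° = 50.626 N. With F at its minimum the package is on the verge of sliding down, so static friction is at its maximum μ_s N = 0.33 × 50.626 = 16.707 N and acts up the slope.
Equilibrium along the incline: F + μ_s N = mg sin 25°, so F = 23.607 − 16.707 = 6.900 N.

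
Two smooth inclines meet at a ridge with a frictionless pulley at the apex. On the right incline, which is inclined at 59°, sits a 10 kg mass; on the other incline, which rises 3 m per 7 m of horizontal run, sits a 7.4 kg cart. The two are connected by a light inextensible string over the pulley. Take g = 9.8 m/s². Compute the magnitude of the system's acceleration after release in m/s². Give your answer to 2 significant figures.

Resolve each weight along its own incline: the 10 kg mass has component 10 × 9.8 × sin 59° = 84.002 N down its slope, and the 7.4 kg mass has 7.4 × 9.8 × sin 23.20° = 28.567 N down its slope.
The 10 kg side's 84.002 N exceeds the other side's 28.567 N, so that mass slides down and the 7.4 kg mass slides up. Taking that direction as positive, Newton's second law for the whole system gives 84.002 − 28.567 = (10 + 7.4) a, so a = 55.435 / 17.4 = 3.1859 m/s².

3.2 m/s²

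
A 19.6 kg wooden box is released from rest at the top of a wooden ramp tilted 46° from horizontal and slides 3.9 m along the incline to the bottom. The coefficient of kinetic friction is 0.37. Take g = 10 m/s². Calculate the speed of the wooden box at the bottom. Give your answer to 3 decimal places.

6.005 m/s

The weight component along the incline is mg sin 46° = 140.991 N and the normal force is N = mg cos 46° = 136.153 N.
Friction up the slope is f = μN = 0.37 × 136.153 = 50.377 N, so the net downslope force is 140.991 − 50.377 = 90.614 N and a = 90.614 / 19.6 = 4.6232 m/s².
Starting from rest over a distance of 3.9 m, v² = 2aL = 2 × 4.6232 × 3.9 = 36.0610, so v = 6.0051 m/s.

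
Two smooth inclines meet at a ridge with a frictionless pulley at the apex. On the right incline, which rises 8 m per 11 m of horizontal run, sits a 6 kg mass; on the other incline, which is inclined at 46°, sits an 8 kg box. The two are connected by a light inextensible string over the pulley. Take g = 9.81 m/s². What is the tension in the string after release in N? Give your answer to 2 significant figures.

44 N

Resolve each weight along its own incline: the 6 kg mass has component 6 × 9.81 × sin 36.03° = 34.620 N down its slope, and the 8 kg mass has 8 × 9.81 × sin 46° = 56.454 N down its slope.
The 8 kg side's 56.454 N exceeds the other side's 34.620 N, so that mass slides down and the 6 kg mass slides up. Taking that direction as positive, Newton's second law for the whole system gives 56.454 − 34.620 = (6 + 8) a, so a = 21.834 / 14 = 1.5596 m/s².
For the 6 kg mass (up-slope positive): T − 34.620 = 6 × 1.5596, so T = 43.978 N.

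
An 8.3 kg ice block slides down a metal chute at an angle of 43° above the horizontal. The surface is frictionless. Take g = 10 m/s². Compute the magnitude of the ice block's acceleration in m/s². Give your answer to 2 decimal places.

Resolving the weight along the incline: the component pulling the ice block down the slope is mg sin 43° = 8.3 × 10 × 0.6820 = 56.606 N, and the normal force is N = mg cos 43° = 8.3 × 10 × 0.7314 = 60.706 N.
With no friction the net force along the incline is 56.606 N, so a = g sin 43° = 56.606 / 8.3 = 6.8200 m/s².

6.82 m/s²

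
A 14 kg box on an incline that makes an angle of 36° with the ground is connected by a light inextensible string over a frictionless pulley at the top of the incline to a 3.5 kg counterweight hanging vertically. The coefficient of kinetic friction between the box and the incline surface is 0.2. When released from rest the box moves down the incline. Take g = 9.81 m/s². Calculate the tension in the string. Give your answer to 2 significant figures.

For the box on the incline: the weight component along the slope is m₁g sin 36° = 14 × 9.81 × 0.5878 = 80.728 N and the normal force is N = m₁g cos 36° = 111.110 N.
Kinetic friction opposes the box's motion down the incline: f = μN = 0.2 × 111.110 = 22.222 N acting up the slope.
Newton's second law for the box (down-slope positive): 80.728 − 22.222 − T = 14 a. For the hanging counterweight (upward positive): T − 3.5 × 9.81 = 3.5 a.
Adding the two equations eliminates T: 24.171 = 17.5 a, so a = 1.3812 m/s².
Then from the hanging counterweight's equation, T = 3.5 × (9.81 + 1.3812) = 39.169 N.

39 N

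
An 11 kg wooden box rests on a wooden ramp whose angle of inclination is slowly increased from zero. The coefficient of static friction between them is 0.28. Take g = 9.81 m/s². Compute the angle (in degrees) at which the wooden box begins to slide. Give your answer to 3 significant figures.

At the threshold of sliding, static friction is at its maximum μ_s N and exactly balances the weight component along the incline: mg sin θ = μ_s mg cos θ.
Hence tan θ = μ_s = 0.28, so θ = arctan(0.28) = 15.6422°.

15.6°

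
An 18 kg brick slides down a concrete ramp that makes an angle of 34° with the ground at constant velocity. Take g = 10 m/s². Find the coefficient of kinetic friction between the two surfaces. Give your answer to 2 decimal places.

At constant velocity the net force along the incline is zero: mg sin 34° = μ mg cos 34°.
So μ = tan 34° = 0.5592 / 0.8290 = 0.6745.

0.67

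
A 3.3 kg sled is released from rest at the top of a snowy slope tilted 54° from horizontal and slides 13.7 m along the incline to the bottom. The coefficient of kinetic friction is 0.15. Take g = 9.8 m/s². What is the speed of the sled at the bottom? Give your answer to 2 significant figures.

14 m/s

The weight component along the incline is mg sin 54° = 26.164 N and the normal force is N = mg cos 54° = 19.009 N.
Friction up the slope is f = μN = 0.15 × 19.009 = 2.851 N, so the net downslope force is 26.164 − 2.851 = 23.313 N and a = 23.313 / 3.3 = 7.0645 m/s².
Starting from rest over a distance of 13.7 m, v² = 2aL = 2 × 7.0645 × 13.7 = 193.5673, so v = 13.9128 m/s.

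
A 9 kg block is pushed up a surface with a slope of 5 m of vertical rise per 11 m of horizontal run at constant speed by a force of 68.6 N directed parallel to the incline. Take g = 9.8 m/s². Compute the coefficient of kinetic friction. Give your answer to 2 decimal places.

At constant speed ΣF = 0 along the incline. The applied 68.6 N acts up the slope; the weight component mg sin 24.44° = 36.497 N and kinetic friction μN both act down the slope.
So 68.6 = 36.497 + μ × 80.294, giving μ = (68.6 − 36.497) / 80.294 = 0.3998.

0.40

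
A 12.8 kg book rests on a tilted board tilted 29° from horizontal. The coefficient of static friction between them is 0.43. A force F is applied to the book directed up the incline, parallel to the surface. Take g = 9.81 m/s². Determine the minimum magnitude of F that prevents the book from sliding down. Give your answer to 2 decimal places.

The normal force is N = mg cos 29° = 109.824 N. With F at its minimum the book is on the verge of sliding down, so static friction is at its maximum μ_s N = 0.43 × 109.824 = 47.224 N and acts up the slope.
Equilibrium along the incline: F + μ_s N = mg sin 29°, so F = 60.877 − 47.224 = 13.653 N.

13.65 N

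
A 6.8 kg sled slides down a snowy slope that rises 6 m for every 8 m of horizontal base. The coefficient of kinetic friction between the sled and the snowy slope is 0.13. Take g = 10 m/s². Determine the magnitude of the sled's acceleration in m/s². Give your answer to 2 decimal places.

4.96 m/s²

Resolving the weight along the incline: the component pulling the sled down the slope is mg sin 36.87° = 6.8 × 10 × 0.6000 = 40.800 N, and the normal force is N = mg cos 36.87° = 6.8 × 10 × 0.8000 = 54.400 N.
Kinetic friction acts up the slope with magnitude f = μN = 0.13 × 54.400 = 7.072 N.
Net force along the incline is 40.800 − 7.072 = 33.728 N, so a = 33.728 / 6.8 = 4.9600 m/s².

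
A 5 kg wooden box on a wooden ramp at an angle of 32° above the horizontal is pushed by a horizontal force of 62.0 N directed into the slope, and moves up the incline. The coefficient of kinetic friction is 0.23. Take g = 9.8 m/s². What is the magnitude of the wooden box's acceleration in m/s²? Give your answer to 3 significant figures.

The horizontal push has components F cos 32° = 62.0 × 0.8480 = 52.576 N up the incline and F sin 32° = 62.0 × 0.5299 = 32.854 N pressing into the surface.
The normal force is therefore N = mg cos 32° + F sin 32° = 41.552 + 32.854 = 74.406 N, and kinetic friction down the slope is μN = 0.23 × 74.406 = 17.113 N.
Along the incline: F cos 32° − mg sin 32° − μN = ma, so 52.576 − 25.965 − 17.113 = 5 a, giving a = 1.8996 m/s².

1.90 m/s²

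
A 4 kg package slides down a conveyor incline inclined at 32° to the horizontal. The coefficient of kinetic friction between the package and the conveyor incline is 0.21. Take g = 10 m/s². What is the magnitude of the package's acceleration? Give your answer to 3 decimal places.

Resolving the weight along the incline: the component pulling the package down the slope is mg sin 32° = 4 × 10 × 0.5299 = 21.196 N, and the normal force is N = mg cos 32° = 4 × 10 × 0.8480 = 33.920 N.
Kinetic friction acts up the slope with magnitude f = μN = 0.21 × 33.920 = 7.123 N.
Net force along the incline is 21.196 − 7.123 = 14.073 N, so a = 14.073 / 4 = 3.5183 m/s².

3.518 m/s²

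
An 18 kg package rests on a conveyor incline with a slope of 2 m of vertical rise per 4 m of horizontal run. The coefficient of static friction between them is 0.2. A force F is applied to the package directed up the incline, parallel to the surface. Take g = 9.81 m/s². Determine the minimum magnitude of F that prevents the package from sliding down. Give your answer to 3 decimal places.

The normal force is N = mg cos 26.57° = 157.938 N. With F at its minimum the package is on the verge of sliding down, so static friction is at its maximum μ_s N = 0.2 × 157.938 = 31.588 N and acts up the slope.
Equilibrium along the incline: F + μ_s N = mg sin 26.57°, so F = 78.969 − 31.588 = 47.381 N.

47.381 N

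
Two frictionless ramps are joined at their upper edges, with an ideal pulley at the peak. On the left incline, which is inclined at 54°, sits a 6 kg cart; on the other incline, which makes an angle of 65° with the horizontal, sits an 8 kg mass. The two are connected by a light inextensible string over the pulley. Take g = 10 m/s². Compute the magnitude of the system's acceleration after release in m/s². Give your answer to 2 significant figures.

Resolve each weight along its own incline: the 6 kg mass has component 6 × 10 × sin 54° = 48.541 N down its slope, and the 8 kg mass has 8 × 10 × sin 65° = 72.505 N down its slope.
The 8 kg side's 72.505 N exceeds the other side's 48.541 N, so that mass slides down and the 6 kg mass slides up. Taking that direction as positive, Newton's second law for the whole system gives 72.505 − 48.541 = (6 + 8) a, so a = 23.964 / 14 = 1.7117 m/s².

1.7 m/s²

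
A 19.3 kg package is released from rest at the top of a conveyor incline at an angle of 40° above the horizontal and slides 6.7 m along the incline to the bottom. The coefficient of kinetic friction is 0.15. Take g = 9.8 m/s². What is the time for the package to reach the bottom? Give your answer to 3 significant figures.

1.61 s

The weight component along the incline is mg sin 40° = 121.577 N and the normal force is N = mg cos 40° = 144.890 N.
Friction up the slope is f = μN = 0.15 × 144.890 = 21.733 N, so the net downslope force is 121.577 − 21.733 = 99.844 N and a = 99.844 / 19.3 = 5.1733 m/s².
Starting from rest, L = ½at², so t = √(2L/a) = √(2 × 6.7 / 5.1733) = 1.6094 s.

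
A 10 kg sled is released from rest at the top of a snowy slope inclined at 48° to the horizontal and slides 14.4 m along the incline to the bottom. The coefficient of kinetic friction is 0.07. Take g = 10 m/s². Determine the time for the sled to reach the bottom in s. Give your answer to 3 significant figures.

The weight component along the incline is mg sin 48° = 74.314 N and the normal force is N = mg cos 48° = 66.913 N.
Friction up the slope is f = μN = 0.07 × 66.913 = 4.684 N, so the net downslope force is 74.314 − 4.684 = 69.630 N and a = 69.630 / 10 = 6.9630 m/s².
Starting from rest, L = ½at², so t = √(2L/a) = √(2 × 14.4 / 6.9630) = 2.0338 s.

2.03 s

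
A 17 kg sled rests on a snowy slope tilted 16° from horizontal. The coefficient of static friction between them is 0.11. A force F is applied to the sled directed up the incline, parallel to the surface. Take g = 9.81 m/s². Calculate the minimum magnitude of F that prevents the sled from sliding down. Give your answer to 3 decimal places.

The normal force is N = mg cos 16° = 160.310 N. With F at its minimum the sled is on the verge of sliding down, so static friction is at its maximum μ_s N = 0.11 × 160.310 = 17.634 N and acts up the slope.
Equilibrium along the incline: F + μ_s N = mg sin 16°, so F = 45.968 − 17.634 = 28.334 N.

28.334 N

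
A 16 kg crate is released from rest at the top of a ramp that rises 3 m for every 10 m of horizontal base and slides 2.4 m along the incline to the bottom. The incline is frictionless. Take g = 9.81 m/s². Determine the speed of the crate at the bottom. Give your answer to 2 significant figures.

3.7 m/s

The weight component along the incline is mg sin 16.70° = 45.102 N and the normal force is N = mg cos 16.70° = 150.340 N.
With no friction, a = g sin 16.70° = 2.8189 m/s².
Starting from rest over a distance of 2.4 m, v² = 2aL = 2 × 2.8189 × 2.4 = 13.5307, so v = 3.6784 m/s.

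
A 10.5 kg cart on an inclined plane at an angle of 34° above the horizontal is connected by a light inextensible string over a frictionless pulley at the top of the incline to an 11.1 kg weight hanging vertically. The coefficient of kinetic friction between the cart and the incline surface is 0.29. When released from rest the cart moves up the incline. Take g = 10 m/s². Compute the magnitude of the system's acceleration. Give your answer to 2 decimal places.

For the cart on the incline: the weight component along the slope is m₁g sin 34° = 10.5 × 10 × 0.5592 = 58.716 N and the normal force is N = m₁g cos 34° = 87.049 N.
Kinetic friction opposes the cart's motion up the incline: f = μN = 0.29 × 87.049 = 25.244 N acting down the slope.
Newton's second law for the cart (up-slope positive): T − 58.716 − 25.244 = 10.5 a. For the hanging weight (downward positive): 11.1 × 10 − T = 11.1 a.
Adding the two equations eliminates T: 27.040 = 21.6 a, so a = 1.2519 m/s².

1.25 m/s²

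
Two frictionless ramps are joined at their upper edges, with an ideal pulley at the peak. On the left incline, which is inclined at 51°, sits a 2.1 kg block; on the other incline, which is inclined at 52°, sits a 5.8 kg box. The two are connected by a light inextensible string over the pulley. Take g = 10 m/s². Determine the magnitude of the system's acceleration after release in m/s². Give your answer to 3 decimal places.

Resolve each weight along its own incline: the 2.1 kg mass has component 2.1 × 10 × sin 51° = 16.320 N down its slope, and the 5.8 kg mass has 5.8 × 10 × sin 52° = 45.705 N down its slope.
The 5.8 kg side's 45.705 N exceeds the other side's 16.320 N, so that mass slides down and the 2.1 kg mass slides up. Taking that direction as positive, Newton's second law for the whole system gives 45.705 − 16.320 = (2.1 + 5.8) a, so a = 29.385 / 7.9 = 3.7196 m/s².

3.720 m/s²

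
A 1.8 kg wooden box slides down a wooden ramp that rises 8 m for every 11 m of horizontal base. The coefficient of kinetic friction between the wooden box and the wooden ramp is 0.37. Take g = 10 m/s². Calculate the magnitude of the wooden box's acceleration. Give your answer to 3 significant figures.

Resolving the weight along the incline: the component pulling the wooden box down the slope is mg sin 36.03° = 1.8 × 10 × 0.5882 = 10.588 N, and the normal force is N = mg cos 36.03° = 1.8 × 10 × 0.8087 = 14.557 N.
Kinetic friction acts up the slope with magnitude f = μN = 0.37 × 14.557 = 5.386 N.
Net force along the incline is 10.588 − 5.386 = 5.202 N, so a = 5.202 / 1.8 = 2.8900 m/s².

2.89 m/s²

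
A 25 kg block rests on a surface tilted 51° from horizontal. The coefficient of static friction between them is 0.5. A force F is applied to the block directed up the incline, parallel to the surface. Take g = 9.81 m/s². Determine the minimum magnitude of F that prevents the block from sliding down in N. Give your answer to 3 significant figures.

113 N

The normal force is N = mg cos 51° = 154.341 N. With F at its minimum the block is on the verge of sliding down, so static friction is at its maximum μ_s N = 0.5 × 154.341 = 77.171 N and acts up the slope.
Equilibrium along the incline: F + μ_s N = mg sin 51°, so F = 190.595 − 77.171 = 113.424 N.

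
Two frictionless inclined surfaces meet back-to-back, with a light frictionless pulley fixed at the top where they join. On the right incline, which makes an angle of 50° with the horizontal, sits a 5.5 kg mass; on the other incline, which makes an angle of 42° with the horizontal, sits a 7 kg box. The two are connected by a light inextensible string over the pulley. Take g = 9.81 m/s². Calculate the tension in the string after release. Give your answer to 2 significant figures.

Resolve each weight along its own incline: the 5.5 kg mass has component 5.5 × 9.81 × sin 50° = 41.332 N down its slope, and the 7 kg mass has 7 × 9.81 × sin 42° = 45.949 N down its slope.
The 7 kg side's 45.949 N exceeds the other side's 41.332 N, so that mass slides down and the 5.5 kg mass slides up. Taking that direction as positive, Newton's second law for the whole system gives 45.949 − 41.332 = (5.5 + 7) a, so a = 4.617 / 12.5 = 0.3694 m/s².
For the 5.5 kg mass (up-slope positive): T − 41.332 = 5.5 × 0.3694, so T = 43.364 N.

43 N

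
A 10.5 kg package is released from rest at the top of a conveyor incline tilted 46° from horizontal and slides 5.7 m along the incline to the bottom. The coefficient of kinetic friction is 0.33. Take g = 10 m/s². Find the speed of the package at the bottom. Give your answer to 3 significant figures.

The weight component along the incline is mg sin 46° = 75.531 N and the normal force is N = mg cos 46° = 72.939 N.
Friction up the slope is f = μN = 0.33 × 72.939 = 24.070 N, so the net downslope force is 75.531 − 24.070 = 51.461 N and a = 51.461 / 10.5 = 4.9010 m/s².
Starting from rest over a distance of 5.7 m, v² = 2aL = 2 × 4.9010 × 5.7 = 55.8714, so v = 7.4747 m/s.

7.47 m/s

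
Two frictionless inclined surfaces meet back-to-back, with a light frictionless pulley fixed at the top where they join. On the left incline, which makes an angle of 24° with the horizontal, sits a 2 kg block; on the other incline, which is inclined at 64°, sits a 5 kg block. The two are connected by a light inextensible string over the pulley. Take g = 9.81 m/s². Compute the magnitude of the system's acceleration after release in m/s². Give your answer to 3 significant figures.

5.16 m/s²

Resolve each weight along its own incline: the 2 kg mass has component 2 × 9.81 × sin 24° = 7.980 N down its slope, and the 5 kg mass has 5 × 9.81 × sin 64° = 44.086 N down its slope.
The 5 kg side's 44.086 N exceeds the other side's 7.980 N, so that mass slides down and the 2 kg mass slides up. Taking that direction as positive, Newton's second law for the whole system gives 44.086 − 7.980 = (2 + 5) a, so a = 36.106 / 7 = 5.1580 m/s².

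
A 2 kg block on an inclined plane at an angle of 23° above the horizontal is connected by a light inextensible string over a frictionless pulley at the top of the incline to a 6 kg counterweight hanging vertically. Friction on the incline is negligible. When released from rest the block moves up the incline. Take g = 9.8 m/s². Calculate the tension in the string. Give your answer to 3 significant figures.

For the block on the incline: the weight component along the slope is m₁g sin 23° = 2 × 9.8 × 0.3907 = 7.658 N and the normal force is N = m₁g cos 23° = 18.042 N.
Newton's second law for the block (up-slope positive): T − 7.658 = 2 a. For the hanging counterweight (downward positive): 6 × 9.8 − T = 6 a.
Adding the two equations eliminates T: 51.142 = 8 a, so a = 6.3928 m/s².
Then from the hanging counterweight's equation, T = 6 × (9.8 − 6.3928) = 20.443 N.

20.4 N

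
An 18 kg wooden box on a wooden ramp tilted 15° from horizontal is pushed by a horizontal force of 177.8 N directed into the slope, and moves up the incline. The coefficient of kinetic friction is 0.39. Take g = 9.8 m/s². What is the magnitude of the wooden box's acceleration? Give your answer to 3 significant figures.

2.32 m/s²

The horizontal push has components F cos 15° = 177.8 × 0.9659 = 171.737 N up the incline and F sin 15° = 177.8 × 0.2588 = 46.015 N pressing into the surface.
The normal force is therefore N = mg cos 15° + F sin 15° = 170.385 + 46.015 = 216.400 N, and kinetic friction down the slope is μN = 0.39 × 216.400 = 84.396 N.
Along the incline: F cos 15° − mg sin 15° − μN = ma, so 171.737 − 45.652 − 84.396 = 18 a, giving a = 2.3161 m/s².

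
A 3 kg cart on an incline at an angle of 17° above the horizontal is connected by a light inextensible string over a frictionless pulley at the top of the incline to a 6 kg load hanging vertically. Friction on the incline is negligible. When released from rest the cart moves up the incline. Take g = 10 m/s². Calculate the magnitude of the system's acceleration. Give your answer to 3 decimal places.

5.692 m/s²

For the cart on the incline: the weight component along the slope is m₁g sin 17° = 3 × 10 × 0.2924 = 8.772 N and the normal force is N = m₁g cos 17° = 28.689 N.
Newton's second law for the cart (up-slope positive): T − 8.772 = 3 a. For the hanging load (downward positive): 6 × 10 − T = 6 a.
Adding the two equations eliminates T: 51.228 = 9 a, so a = 5.6920 m/s².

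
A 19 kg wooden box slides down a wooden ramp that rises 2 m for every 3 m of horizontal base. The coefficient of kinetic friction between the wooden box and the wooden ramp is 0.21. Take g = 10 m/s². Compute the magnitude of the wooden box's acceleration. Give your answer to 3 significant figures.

3.80 m/s²

Resolving the weight along the incline: the component pulling the wooden box down the slope is mg sin 33.69° = 19 × 10 × 0.5547 = 105.393 N, and the normal force is N = mg cos 33.69° = 19 × 10 × 0.8321 = 158.099 N.
Kinetic friction acts up the slope with magnitude f = μN = 0.21 × 158.099 = 33.201 N.
Net force along the incline is 105.393 − 33.201 = 72.192 N, so a = 72.192 / 19 = 3.7996 m/s².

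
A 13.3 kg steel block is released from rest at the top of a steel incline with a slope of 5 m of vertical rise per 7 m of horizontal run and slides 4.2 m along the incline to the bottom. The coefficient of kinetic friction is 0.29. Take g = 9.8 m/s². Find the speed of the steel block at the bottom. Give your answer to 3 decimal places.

The weight component along the incline is mg sin 35.54° = 75.759 N and the normal force is N = mg cos 35.54° = 106.062 N.
Friction up the slope is f = μN = 0.29 × 106.062 = 30.758 N, so the net downslope force is 75.759 − 30.758 = 45.001 N and a = 45.001 / 13.3 = 3.3835 m/s².
Starting from rest over a distance of 4.2 m, v² = 2aL = 2 × 3.3835 × 4.2 = 28.4214, so v = 5.3312 m/s.

5.331 m/s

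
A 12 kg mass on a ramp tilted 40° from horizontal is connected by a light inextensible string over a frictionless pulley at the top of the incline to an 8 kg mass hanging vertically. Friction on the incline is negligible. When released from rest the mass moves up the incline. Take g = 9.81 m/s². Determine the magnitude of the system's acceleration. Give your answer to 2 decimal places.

0.14 m/s²

For the mass on the incline: the weight component along the slope is m₁g sin 40° = 12 × 9.81 × 0.6428 = 75.670 N and the normal force is N = m₁g cos 40° = 90.179 N.
Newton's second law for the mass (up-slope positive): T − 75.670 = 12 a. For the hanging mass (downward positive): 8 × 9.81 − T = 8 a.
Adding the two equations eliminates T: 2.810 = 20 a, so a = 0.1405 m/s².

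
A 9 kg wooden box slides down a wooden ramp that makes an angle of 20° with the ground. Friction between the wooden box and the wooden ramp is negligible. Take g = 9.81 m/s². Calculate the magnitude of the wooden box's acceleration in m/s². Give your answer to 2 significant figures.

Resolving the weight along the incline: the component pulling the wooden box down the slope is mg sin 20° = 9 × 9.81 × 0.3420 = 30.195 N, and the normal force is N = mg cos 20° = 9 × 9.81 × 0.9397 = 82.966 N.
With no friction the net force along the incline is 30.195 N, so a = g sin 20° = 30.195 / 9 = 3.3550 m/s².

3.4 m/s²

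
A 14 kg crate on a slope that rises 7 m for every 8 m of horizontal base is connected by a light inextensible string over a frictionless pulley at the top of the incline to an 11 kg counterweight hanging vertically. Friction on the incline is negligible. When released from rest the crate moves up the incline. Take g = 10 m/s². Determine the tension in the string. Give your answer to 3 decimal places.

For the crate on the incline: the weight component along the slope is m₁g sin 41.19° = 14 × 10 × 0.6585 = 92.190 N and the normal force is N = m₁g cos 41.19° = 105.361 N.
Newton's second law for the crate (up-slope positive): T − 92.190 = 14 a. For the hanging counterweight (downward positive): 11 × 10 − T = 11 a.
Adding the two equations eliminates T: 17.810 = 25 a, so a = 0.7124 m/s².
Then from the hanging counterweight's equation, T = 11 × (10 − 0.7124) = 102.164 N.

102.164 N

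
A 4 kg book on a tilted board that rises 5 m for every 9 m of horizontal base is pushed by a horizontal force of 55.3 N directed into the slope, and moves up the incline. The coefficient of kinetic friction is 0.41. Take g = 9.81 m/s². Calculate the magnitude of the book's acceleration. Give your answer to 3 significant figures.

1.05 m/s²

The horizontal push has components F cos 29.05° = 55.3 × 0.8742 = 48.343 N up the incline and F sin 29.05° = 55.3 × 0.4856 = 26.854 N pressing into the surface.
The normal force is therefore N = mg cos 29.05° + F sin 29.05° = 34.304 + 26.854 = 61.158 N, and kinetic friction down the slope is μN = 0.41 × 61.158 = 25.075 N.
Along the incline: F cos 29.05° − mg sin 29.05° − μN = ma, so 48.343 − 19.055 − 25.075 = 4 a, giving a = 1.0533 m/s².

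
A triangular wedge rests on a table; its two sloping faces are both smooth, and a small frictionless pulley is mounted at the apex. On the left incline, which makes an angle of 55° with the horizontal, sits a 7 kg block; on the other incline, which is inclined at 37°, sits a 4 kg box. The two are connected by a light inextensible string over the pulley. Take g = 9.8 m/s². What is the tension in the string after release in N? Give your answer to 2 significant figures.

35 N

Resolve each weight along its own incline: the 7 kg mass has component 7 × 9.8 × sin 55° = 56.194 N down its slope, and the 4 kg mass has 4 × 9.8 × sin 37° = 23.591 N down its slope.
The 7 kg side's 56.194 N exceeds the other side's 23.591 N, so that mass slides down and the 4 kg mass slides up. Taking that direction as positive, Newton's second law for the whole system gives 56.194 − 23.591 = (7 + 4) a, so a = 32.603 / 11 = 2.9639 m/s².
For the 4 kg mass (up-slope positive): T − 23.591 = 4 × 2.9639, so T = 35.447 N.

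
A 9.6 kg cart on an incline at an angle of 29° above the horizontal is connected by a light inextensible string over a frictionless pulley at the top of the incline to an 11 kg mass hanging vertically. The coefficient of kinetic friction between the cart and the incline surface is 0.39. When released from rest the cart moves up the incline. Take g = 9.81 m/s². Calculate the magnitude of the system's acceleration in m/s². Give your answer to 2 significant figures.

1.5 m/s²

For the cart on the incline: the weight component along the slope is m₁g sin 29° = 9.6 × 9.81 × 0.4848 = 45.657 N and the normal force is N = m₁g cos 29° = 82.368 N.
Kinetic friction opposes the cart's motion up the incline: f = μN = 0.39 × 82.368 = 32.124 N acting down the slope.
Newton's second law for the cart (up-slope positive): T − 45.657 − 32.124 = 9.6 a. For the hanging mass (downward positive): 11 × 9.81 − T = 11 a.
Adding the two equations eliminates T: 30.129 = 20.6 a, so a = 1.4626 m/s².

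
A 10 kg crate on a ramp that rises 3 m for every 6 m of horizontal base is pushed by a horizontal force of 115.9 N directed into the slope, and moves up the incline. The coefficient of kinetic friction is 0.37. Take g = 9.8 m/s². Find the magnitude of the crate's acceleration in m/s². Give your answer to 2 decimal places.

The horizontal push has components F cos 26.57° = 115.9 × 0.8944 = 103.661 N up the incline and F sin 26.57° = 115.9 × 0.4472 = 51.830 N pressing into the surface.
The normal force is therefore N = mg cos 26.57° + F sin 26.57° = 87.651 + 51.830 = 139.481 N, and kinetic friction down the slope is μN = 0.37 × 139.481 = 51.608 N.
Along the incline: F cos 26.57° − mg sin 26.57° − μN = ma, so 103.661 − 43.826 − 51.608 = 10 a, giving a = 0.8227 m/s².

0.82 m/s²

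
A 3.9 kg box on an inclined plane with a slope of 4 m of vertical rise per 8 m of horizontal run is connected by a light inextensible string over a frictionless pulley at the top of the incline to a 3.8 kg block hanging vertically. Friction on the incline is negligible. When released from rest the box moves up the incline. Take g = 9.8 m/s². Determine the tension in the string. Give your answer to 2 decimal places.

27.30 N

For the box on the incline: the weight component along the slope is m₁g sin 26.57° = 3.9 × 9.8 × 0.4472 = 17.092 N and the normal force is N = m₁g cos 26.57° = 34.185 N.
Newton's second law for the box (up-slope positive): T − 17.092 = 3.9 a. For the hanging block (downward positive): 3.8 × 9.8 − T = 3.8 a.
Adding the two equations eliminates T: 20.148 = 7.7 a, so a = 2.6166 m/s².
Then from the hanging block's equation, T = 3.8 × (9.8 − 2.6166) = 27.297 N.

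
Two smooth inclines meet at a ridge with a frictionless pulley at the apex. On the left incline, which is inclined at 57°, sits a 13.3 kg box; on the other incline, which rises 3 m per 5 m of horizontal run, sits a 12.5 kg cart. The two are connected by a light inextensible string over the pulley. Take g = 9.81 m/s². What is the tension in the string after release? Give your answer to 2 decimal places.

85.54 N

Resolve each weight along its own incline: the 13.3 kg mass has component 13.3 × 9.81 × sin 57° = 109.424 N down its slope, and the 12.5 kg mass has 12.5 × 9.81 × sin 30.96° = 63.090 N down its slope.
The 13.3 kg side's 109.424 N exceeds the other side's 63.090 N, so that mass slides down and the 12.5 kg mass slides up. Taking that direction as positive, Newton's second law for the whole system gives 109.424 − 63.090 = (13.3 + 12.5) a, so a = 46.334 / 25.8 = 1.7959 m/s².
For the 12.5 kg mass (up-slope positive): T − 63.090 = 12.5 × 1.7959, so T = 85.539 N.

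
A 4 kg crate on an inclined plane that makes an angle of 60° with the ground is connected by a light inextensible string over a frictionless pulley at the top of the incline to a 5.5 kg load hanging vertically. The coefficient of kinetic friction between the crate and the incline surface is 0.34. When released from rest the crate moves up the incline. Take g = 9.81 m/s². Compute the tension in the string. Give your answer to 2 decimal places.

46.25 N

For the crate on the incline: the weight component along the slope is m₁g sin 60° = 4 × 9.81 × 0.8660 = 33.982 N and the normal force is N = m₁g cos 60° = 19.620 N.
Kinetic friction opposes the crate's motion up the incline: f = μN = 0.34 × 19.620 = 6.671 N acting down the slope.
Newton's second law for the crate (up-slope positive): T − 33.982 − 6.671 = 4 a. For the hanging load (downward positive): 5.5 × 9.81 − T = 5.5 a.
Adding the two equations eliminates T: 13.302 = 9.5 a, so a = 1.4002 m/s².
Then from the hanging load's equation, T = 5.5 × (9.81 − 1.4002) = 46.254 N.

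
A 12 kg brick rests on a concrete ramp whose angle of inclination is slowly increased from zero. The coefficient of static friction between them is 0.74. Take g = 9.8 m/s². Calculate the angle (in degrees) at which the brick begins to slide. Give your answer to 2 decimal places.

36.50°

At the threshold of sliding, static friction is at its maximum μ_s N and exactly balances the weight component along the incline: mg sin θ = μ_s mg cos θ.
Hence tan θ = μ_s = 0.74, so θ = arctan(0.74) = 36.5014°.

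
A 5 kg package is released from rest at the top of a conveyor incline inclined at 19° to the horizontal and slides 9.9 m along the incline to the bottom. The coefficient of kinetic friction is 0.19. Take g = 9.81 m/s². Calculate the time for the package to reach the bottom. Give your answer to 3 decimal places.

The weight component along the incline is mg sin 19° = 15.969 N and the normal force is N = mg cos 19° = 46.378 N.
Friction up the slope is f = μN = 0.19 × 46.378 = 8.812 N, so the net downslope force is 15.969 − 8.812 = 7.157 N and a = 7.157 / 5 = 1.4314 m/s².
Starting from rest, L = ½at², so t = √(2L/a) = √(2 × 9.9 / 1.4314) = 3.7192 s.

3.719 s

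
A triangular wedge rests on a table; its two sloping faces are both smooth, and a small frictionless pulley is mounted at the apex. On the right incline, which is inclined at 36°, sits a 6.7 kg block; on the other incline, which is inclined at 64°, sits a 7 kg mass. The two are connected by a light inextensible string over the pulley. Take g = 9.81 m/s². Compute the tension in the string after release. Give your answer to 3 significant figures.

49.9 N

Resolve each weight along its own incline: the 6.7 kg mass has component 6.7 × 9.81 × sin 36° = 38.633 N down its slope, and the 7 kg mass has 7 × 9.81 × sin 64° = 61.720 N down its slope.
The 7 kg side's 61.720 N exceeds the other side's 38.633 N, so that mass slides down and the 6.7 kg mass slides up. Taking that direction as positive, Newton's second law for the whole system gives 61.720 − 38.633 = (6.7 + 7) a, so a = 23.087 / 13.7 = 1.6852 m/s².
For the 6.7 kg mass (up-slope positive): T − 38.633 = 6.7 × 1.6852, so T = 49.924 N.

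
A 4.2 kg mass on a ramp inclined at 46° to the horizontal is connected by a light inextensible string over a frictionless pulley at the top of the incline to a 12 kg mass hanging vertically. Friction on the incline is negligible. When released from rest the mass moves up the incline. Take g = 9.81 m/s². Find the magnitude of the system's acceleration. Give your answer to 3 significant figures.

5.44 m/s²

For the mass on the incline: the weight component along the slope is m₁g sin 46° = 4.2 × 9.81 × 0.7193 = 29.637 N and the normal force is N = m₁g cos 46° = 28.621 N.
Newton's second law for the mass (up-slope positive): T − 29.637 = 4.2 a. For the hanging mass (downward positive): 12 × 9.81 − T = 12 a.
Adding the two equations eliminates T: 88.083 = 16.2 a, so a = 5.4372 m/s².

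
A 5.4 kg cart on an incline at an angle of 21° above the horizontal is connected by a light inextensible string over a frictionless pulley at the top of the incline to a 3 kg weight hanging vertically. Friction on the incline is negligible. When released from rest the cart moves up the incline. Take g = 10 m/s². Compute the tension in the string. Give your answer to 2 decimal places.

26.20 N

For the cart on the incline: the weight component along the slope is m₁g sin 21° = 5.4 × 10 × 0.3584 = 19.354 N and the normal force is N = m₁g cos 21° = 50.413 N.
Newton's second law for the cart (up-slope positive): T − 19.354 = 5.4 a. For the hanging weight (downward positive): 3 × 10 − T = 3 a.
Adding the two equations eliminates T: 10.646 = 8.4 a, so a = 1.2674 m/s².
Then from the hanging weight's equation, T = 3 × (10 − 1.2674) = 26.198 N.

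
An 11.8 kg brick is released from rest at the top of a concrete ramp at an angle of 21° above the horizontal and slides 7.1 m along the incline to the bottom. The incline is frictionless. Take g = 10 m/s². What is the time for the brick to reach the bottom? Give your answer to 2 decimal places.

The weight component along the incline is mg sin 21° = 42.287 N and the normal force is N = mg cos 21° = 110.162 N.
With no friction, a = g sin 21° = 3.5837 m/s².
Starting from rest, L = ½at², so t = √(2L/a) = √(2 × 7.1 / 3.5837) = 1.9906 s.

1.99 s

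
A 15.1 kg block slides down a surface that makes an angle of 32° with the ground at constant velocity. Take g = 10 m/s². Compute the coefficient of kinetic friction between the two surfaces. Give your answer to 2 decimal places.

0.62

At constant velocity the net force along the incline is zero: mg sin 32° = μ mg cos 32°.
So μ = tan 32° = 0.5299 / 0.8480 = 0.6249.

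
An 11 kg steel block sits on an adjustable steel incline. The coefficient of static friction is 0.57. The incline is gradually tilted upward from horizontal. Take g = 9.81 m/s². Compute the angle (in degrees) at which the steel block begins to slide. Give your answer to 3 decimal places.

At the threshold of sliding, static friction is at its maximum μ_s N and exactly balances the weight component along the incline: mg sin θ = μ_s mg cos θ.
Hence tan θ = μ_s = 0.57, so θ = arctan(0.57) = 29.6831°.

29.683°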